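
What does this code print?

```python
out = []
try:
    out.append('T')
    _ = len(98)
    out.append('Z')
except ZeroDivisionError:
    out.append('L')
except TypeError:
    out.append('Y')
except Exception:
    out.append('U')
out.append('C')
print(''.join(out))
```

Execution trace: 'T' (try body) → 'Y' (except TypeError) → 'C' (after the try/except). Output: TYC

Answer: TYC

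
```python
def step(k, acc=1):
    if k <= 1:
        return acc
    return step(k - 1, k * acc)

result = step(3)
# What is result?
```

Accumulator trace (n, acc): (3, 1) -> (2, 3) -> (1, 6) -> return 6

Answer: 6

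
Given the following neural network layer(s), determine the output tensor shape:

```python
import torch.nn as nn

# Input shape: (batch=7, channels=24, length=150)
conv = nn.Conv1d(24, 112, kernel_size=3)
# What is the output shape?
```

Input: (7, 24, 150) -> Output: (7, 112, 148)

Answer: (7, 112, 148)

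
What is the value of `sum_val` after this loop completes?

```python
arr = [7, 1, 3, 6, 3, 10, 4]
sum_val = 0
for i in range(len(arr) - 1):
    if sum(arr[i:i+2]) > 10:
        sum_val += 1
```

Count windows with sum > 10
`sum_val` takes the values: 0 → 1 → 2

Answer: 2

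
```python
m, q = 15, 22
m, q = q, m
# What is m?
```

Trace:
`m, q = 15, 22` → m = 15; q = 22
`m, q = q, m` → m = 22; q = 15
So m = 22

Answer: 22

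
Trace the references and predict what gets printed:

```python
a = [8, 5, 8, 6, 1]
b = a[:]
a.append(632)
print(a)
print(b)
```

Key concept: slice [:] creates copy.
Step by step:
`a = [8, 5, 8, 6, 1]` → a = [8, 5, 8, 6, 1]
`b = a[:]` → b = [8, 5, 8, 6, 1]
`a.append(632)` → a = [8, 5, 8, 6, 1, 632]
`print(a)` → prints [8, 5, 8, 6, 1, 632]
`print(b)` → prints [8, 5, 8, 6, 1]

Answer:
[8, 5, 8, 6, 1, 632]
[8, 5, 8, 6, 1]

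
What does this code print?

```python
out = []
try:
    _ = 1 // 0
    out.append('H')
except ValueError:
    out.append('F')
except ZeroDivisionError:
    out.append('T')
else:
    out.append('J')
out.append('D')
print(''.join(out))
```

Execution trace: 'T' (except ZeroDivisionError) → 'D' (after the try/except). Output: TD

Answer: TD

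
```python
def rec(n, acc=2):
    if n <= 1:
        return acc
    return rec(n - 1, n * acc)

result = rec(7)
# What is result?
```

Accumulator trace (n, acc): (7, 2) -> (6, 14) -> (5, 84) -> (4, 420) -> (3, 1680) -> (2, 5040) -> (1, 10080) -> return 10080

Answer: 10080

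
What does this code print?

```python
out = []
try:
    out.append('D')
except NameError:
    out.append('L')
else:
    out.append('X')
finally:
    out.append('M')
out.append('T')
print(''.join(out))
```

Execution trace: 'D' (try body, no exception) → 'X' (else) → 'M' (finally) → 'T' (after the try/except). Output: DXMT

Answer: DXMT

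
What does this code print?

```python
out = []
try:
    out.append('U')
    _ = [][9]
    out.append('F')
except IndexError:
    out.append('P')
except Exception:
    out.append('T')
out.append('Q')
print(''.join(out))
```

Execution trace: 'U' (try body) → 'P' (except IndexError) → 'Q' (after the try/except). Output: UPQ

Answer: UPQ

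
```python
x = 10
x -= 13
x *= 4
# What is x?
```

Trace:
`x = 10` → x = 10
`x -= 13` → x = -3
`x *= 4` → x = -12
So x = -12

Answer: -12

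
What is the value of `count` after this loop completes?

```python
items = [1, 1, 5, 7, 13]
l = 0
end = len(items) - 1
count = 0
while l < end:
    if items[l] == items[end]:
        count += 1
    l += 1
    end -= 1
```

Count matching pairs from ends
`count` takes the values: 0

Answer: 0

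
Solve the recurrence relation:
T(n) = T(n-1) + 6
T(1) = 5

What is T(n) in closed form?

Unrolling: T(n) = T(1) + 6·(n-1) = 5 + 6(n-1) = 6n - 1.

Answer: T(n) = 6n - 1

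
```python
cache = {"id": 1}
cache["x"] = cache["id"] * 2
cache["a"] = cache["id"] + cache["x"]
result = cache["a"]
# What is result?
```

Trace:
`cache = {"id": 1}` → cache = {'id': 1}
`cache["x"] = cache["id"] * 2` → cache = {'id': 1, 'x': 2}
`cache["a"] = cache["id"] + cache["x"]` → cache = {'id': 1, 'x': 2, 'a': 3}
`result = cache["a"]` → result = 3
So result = 3

Answer: 3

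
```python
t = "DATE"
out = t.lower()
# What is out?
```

Trace:
`t = "DATE"` → t = 'DATE'
`out = t.lower()` → out = 'date'
So out = 'date'

Answer: 'date'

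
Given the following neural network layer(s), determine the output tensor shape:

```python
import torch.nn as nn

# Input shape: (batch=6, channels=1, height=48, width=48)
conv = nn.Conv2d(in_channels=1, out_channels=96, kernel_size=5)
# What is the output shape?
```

Input: (6, 1, 48, 48) -> Output: (6, 96, 44, 44)

Answer: (6, 96, 44, 44)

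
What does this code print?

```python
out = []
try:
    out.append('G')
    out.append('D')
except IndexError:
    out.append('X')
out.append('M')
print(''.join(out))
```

Execution trace: 'G' (try body) → 'D' (try body, no exception) → 'M' (after the try/except). Output: GDM

Answer: GDM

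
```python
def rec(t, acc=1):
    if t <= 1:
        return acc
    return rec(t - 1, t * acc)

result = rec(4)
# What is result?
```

Accumulator trace (n, acc): (4, 1) -> (3, 4) -> (2, 12) -> (1, 24) -> return 24

Answer: 24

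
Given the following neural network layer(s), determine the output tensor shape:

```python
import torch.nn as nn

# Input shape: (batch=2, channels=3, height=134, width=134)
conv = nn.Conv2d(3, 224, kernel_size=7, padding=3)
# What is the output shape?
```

Input: (2, 3, 134, 134) -> Output: (2, 224, 134, 134)

Answer: (2, 224, 134, 134)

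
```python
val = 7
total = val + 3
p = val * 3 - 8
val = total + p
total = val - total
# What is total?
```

Trace:
`val = 7` → val = 7
`total = val + 3` → total = 10
`p = val * 3 - 8` → p = 13
`val = total + p` → val = 23
`total = val - total` → total = 13
So total = 13

Answer: 13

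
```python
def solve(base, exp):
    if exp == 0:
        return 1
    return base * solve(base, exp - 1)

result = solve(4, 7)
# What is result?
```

solve(4, 7) = 4 * 4 * 4 * 4 * 4 * 4 * 4 = 16384

Answer: 16384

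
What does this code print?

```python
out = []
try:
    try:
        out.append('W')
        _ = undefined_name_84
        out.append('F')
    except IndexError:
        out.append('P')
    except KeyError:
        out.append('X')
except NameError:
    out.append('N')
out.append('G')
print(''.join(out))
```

Execution trace: 'W' (inner try body) → 'N' (outer except NameError) → 'G' (after the try/except). Output: WNG

Answer: WNG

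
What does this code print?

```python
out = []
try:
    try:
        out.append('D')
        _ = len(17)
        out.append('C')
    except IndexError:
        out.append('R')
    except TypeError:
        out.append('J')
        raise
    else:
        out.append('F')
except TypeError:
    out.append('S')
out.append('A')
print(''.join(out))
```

Execution trace: 'D' (inner try body) → 'J' (inner except TypeError) → 'S' (outer except TypeError) → 'A' (after the try/except). Output: DJSA

Answer: DJSA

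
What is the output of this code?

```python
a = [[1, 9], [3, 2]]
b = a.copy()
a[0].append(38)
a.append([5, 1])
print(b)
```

Key concept: shallow copy with nested lists.
Step by step:
`a = [[1, 9], [3, 2]]` → a = [[1, 9], [3, 2]]
`b = a.copy()` → b = [[1, 9], [3, 2]]
`a[0].append(38)` → a = [[1, 9, 38], [3, 2]]; b = [[1, 9, 38], [3, 2]]
`a.append([5, 1])` → a = [[1, 9, 38], [3, 2], [5, 1]]
`print(b)` → prints [[1, 9, 38], [3, 2]]

Answer: [[1, 9, 38], [3, 2]]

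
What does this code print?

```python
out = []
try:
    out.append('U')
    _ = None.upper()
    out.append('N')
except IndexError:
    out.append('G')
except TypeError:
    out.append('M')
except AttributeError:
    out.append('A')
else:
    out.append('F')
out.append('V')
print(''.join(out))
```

Execution trace: 'U' (try body) → 'A' (except AttributeError) → 'V' (after the try/except). Output: UAV

Answer: UAV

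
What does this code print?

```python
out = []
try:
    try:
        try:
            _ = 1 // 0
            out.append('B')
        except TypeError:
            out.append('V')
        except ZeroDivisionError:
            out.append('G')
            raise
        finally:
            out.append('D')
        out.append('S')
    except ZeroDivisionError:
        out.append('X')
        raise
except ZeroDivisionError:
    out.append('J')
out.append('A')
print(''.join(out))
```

Execution trace: 'G' (inner except ZeroDivisionError) → 'D' (inner finally) → 'X' (except ZeroDivisionError) → 'J' (outer except ZeroDivisionError) → 'A' (after the try/except). Output: GDXJA

Answer: GDXJA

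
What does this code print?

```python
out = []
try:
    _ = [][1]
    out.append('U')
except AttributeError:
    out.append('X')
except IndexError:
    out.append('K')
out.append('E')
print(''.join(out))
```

Execution trace: 'K' (except IndexError) → 'E' (after the try/except). Output: KE

Answer: KE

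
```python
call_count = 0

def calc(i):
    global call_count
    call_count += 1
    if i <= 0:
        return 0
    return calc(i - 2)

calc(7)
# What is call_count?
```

Linear recursion stepping by 2: 5 calls from i=7 down to ≤0.

Answer: 5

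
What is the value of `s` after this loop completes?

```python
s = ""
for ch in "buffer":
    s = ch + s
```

Reverse 'buffer'
`s` takes the values: "" → "b" → "ub" → "fub" → "ffub" → "effub" → "reffub"

Answer: "reffub"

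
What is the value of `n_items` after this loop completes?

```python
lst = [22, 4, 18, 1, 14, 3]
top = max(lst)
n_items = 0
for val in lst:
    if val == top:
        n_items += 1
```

Count of max value 22 in [22, 4, 18, 1, 14, 3]
`n_items` takes the values: 0 → 1

Answer: 1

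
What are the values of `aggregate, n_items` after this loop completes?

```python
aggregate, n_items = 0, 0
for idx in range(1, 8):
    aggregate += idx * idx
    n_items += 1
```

Sum of squares and count
`aggregate, n_items` takes the values: (0, 0) → (1, 0) → (1, 1) → (5, 1) → (5, 2) → (14, 2) → (14, 3) → (30, 3) → (30, 4) → (55, 4) → (55, 5) → (91, 5) → (91, 6) → (140, 6) → (140, 7)

Answer: 140, 7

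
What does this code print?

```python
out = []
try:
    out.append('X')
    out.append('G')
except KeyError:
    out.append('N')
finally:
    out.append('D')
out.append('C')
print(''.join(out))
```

Execution trace: 'X' (try body) → 'G' (try body, no exception) → 'D' (finally) → 'C' (after the try/except). Output: XGDC

Answer: XGDC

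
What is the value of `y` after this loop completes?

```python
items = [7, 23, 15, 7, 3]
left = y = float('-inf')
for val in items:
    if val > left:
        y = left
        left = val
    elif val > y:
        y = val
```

Second largest (with repeats) in [7, 23, 15, 7, 3]
`y` takes the values: -inf → 7 → 15

Answer: 15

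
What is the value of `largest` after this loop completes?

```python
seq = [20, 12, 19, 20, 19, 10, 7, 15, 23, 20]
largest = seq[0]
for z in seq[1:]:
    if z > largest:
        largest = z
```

Maximum of [20, 12, 19, 20, 19, 10, 7, 15, 23, 20]
`largest` takes the values: 20 → 23

Answer: 23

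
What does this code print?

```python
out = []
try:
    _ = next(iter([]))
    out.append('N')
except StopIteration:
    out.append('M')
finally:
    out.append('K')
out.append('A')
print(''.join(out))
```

Execution trace: 'M' (except StopIteration) → 'K' (finally) → 'A' (after the try/except). Output: MKA

Answer: MKA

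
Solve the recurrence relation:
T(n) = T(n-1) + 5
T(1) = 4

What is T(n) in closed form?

Unrolling: T(n) = T(1) + 5·(n-1) = 4 + 5(n-1) = 5n - 1.

Answer: T(n) = 5n - 1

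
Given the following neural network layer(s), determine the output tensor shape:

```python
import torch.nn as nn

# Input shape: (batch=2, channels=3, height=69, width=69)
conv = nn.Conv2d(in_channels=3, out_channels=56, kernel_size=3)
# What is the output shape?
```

Input: (2, 3, 69, 69) -> Output: (2, 56, 67, 67)

Answer: (2, 56, 67, 67)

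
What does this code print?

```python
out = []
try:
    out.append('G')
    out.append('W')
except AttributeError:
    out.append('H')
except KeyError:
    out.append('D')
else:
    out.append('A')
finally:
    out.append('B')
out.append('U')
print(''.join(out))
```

Execution trace: 'G' (try body) → 'W' (try body, no exception) → 'A' (else) → 'B' (finally) → 'U' (after the try/except). Output: GWABU

Answer: GWABU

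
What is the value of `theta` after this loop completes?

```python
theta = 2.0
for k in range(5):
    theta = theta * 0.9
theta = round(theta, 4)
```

Exponential decay: 2.0 * 0.9^5
`theta` takes the values: 2.0 → 1.8 → 1.62 → 1.458 → 1.3122 → 1.18098 → 1.181

Answer: 1.181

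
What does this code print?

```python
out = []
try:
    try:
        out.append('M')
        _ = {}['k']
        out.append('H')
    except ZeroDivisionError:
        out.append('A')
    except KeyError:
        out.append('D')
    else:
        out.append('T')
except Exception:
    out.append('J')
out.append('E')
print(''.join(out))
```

Execution trace: 'M' (inner try body) → 'D' (inner except KeyError) → 'E' (after the try/except). Output: MDE

Answer: MDE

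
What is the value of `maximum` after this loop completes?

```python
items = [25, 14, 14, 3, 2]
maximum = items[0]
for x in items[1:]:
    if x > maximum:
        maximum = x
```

Maximum of [25, 14, 14, 3, 2]
`maximum` takes the values: 25

Answer: 25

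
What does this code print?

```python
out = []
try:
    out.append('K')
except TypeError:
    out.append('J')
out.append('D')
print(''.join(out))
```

Execution trace: 'K' (try body, no exception) → 'D' (after the try/except). Output: KD

Answer: KD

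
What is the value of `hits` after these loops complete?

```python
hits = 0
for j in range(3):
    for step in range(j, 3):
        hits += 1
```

Upper triangle: 3 + 2 + ... + 1
`hits` takes the values: 0 → 1 → 2 → 3 → 4 → 5 → 6

Answer: 6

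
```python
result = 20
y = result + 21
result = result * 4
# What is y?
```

Trace:
`result = 20` → result = 20
`y = result + 21` → y = 41
`result = result * 4` → result = 80
So y = 41

Answer: 41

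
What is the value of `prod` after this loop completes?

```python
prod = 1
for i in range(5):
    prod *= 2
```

2^5 = 32
`prod` takes the values: 1 → 2 → 4 → 8 → 16 → 32

Answer: 32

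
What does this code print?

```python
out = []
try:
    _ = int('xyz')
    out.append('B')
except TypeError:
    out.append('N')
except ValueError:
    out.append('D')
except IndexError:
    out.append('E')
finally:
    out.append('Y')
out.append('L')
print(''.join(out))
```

Execution trace: 'D' (except ValueError) → 'Y' (finally) → 'L' (after the try/except). Output: DYL

Answer: DYL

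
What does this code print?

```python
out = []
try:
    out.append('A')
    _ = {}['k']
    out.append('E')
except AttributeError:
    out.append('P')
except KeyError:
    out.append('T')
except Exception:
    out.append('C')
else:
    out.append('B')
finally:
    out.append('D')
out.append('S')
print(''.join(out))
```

Execution trace: 'A' (try body) → 'T' (except KeyError) → 'D' (finally) → 'S' (after the try/except). Output: ATDS

Answer: ATDS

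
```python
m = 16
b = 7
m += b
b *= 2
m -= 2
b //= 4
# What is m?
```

Trace:
`m = 16` → m = 16
`b = 7` → b = 7
`m += b` → m = 23
`b *= 2` → b = 14
`m -= 2` → m = 21
`b //= 4` → b = 3
So m = 21

Answer: 21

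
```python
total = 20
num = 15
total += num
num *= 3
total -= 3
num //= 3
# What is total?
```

Trace:
`total = 20` → total = 20
`num = 15` → num = 15
`total += num` → total = 35
`num *= 3` → num = 45
`total -= 3` → total = 32
`num //= 3` → num = 15
So total = 32

Answer: 32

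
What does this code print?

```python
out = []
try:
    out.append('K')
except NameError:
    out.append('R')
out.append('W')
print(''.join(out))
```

Execution trace: 'K' (try body, no exception) → 'W' (after the try/except). Output: KW

Answer: KW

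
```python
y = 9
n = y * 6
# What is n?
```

Trace:
`y = 9` → y = 9
`n = y * 6` → n = 54
So n = 54

Answer: 54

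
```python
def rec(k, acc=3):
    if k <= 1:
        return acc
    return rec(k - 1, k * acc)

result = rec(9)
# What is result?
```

Accumulator trace (n, acc): (9, 3) -> (8, 27) -> (7, 216) -> (6, 1512) -> (5, 9072) -> (4, 45360) -> (3, 181440) -> (2, 544320) -> (1, 1088640) -> return 1088640

Answer: 1088640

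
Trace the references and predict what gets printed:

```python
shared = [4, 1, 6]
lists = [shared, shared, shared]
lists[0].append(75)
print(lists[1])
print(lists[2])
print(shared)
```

Key concept: list of same reference.
Step by step:
`shared = [4, 1, 6]` → shared = [4, 1, 6]
`lists = [shared, shared, shared]` → lists = [[4, 1, 6], [4, 1, 6], [4, 1, 6]]
`lists[0].append(75)` → shared = [4, 1, 6, 75]; lists = [[4, 1, 6, 75], [4, 1, 6, 75], [4, 1, 6, 75]]
`print(lists[1])` → prints [4, 1, 6, 75]
`print(lists[2])` → prints [4, 1, 6, 75]
`print(shared)` → prints [4, 1, 6, 75]

Answer:
[4, 1, 6, 75]
[4, 1, 6, 75]
[4, 1, 6, 75]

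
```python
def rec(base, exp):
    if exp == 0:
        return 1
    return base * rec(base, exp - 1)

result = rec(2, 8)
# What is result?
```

rec(2, 8) = 2 * 2 * 2 * 2 * 2 * 2 * 2 * 2 = 256

Answer: 256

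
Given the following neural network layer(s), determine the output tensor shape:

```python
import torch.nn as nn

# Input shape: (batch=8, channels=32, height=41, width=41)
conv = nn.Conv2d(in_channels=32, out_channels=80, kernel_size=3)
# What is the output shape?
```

Input: (8, 32, 41, 41) -> Output: (8, 80, 39, 39)

Answer: (8, 80, 39, 39)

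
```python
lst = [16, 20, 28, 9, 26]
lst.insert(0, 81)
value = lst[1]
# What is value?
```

Trace:
`lst = [16, 20, 28, 9, 26]` → lst = [16, 20, 28, 9, 26]
`lst.insert(0, 81)` → lst = [81, 16, 20, 28, 9, 26]
`value = lst[1]` → value = 16
So value = 16

Answer: 16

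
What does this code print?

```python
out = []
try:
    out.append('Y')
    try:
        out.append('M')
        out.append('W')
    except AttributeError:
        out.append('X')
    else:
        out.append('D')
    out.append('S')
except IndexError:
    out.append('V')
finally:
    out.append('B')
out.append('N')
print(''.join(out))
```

Execution trace: 'Y' (try body) → 'M' (inner try body) → 'W' (inner try body, no exception) → 'D' (inner else) → 'S' (try body, no exception) → 'B' (finally) → 'N' (after the try/except). Output: YMWDSBN

Answer: YMWDSBN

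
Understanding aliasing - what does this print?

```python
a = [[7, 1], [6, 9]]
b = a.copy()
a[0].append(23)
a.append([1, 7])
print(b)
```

Key concept: shallow copy with nested lists.
Step by step:
`a = [[7, 1], [6, 9]]` → a = [[7, 1], [6, 9]]
`b = a.copy()` → b = [[7, 1], [6, 9]]
`a[0].append(23)` → a = [[7, 1, 23], [6, 9]]; b = [[7, 1, 23], [6, 9]]
`a.append([1, 7])` → a = [[7, 1, 23], [6, 9], [1, 7]]
`print(b)` → prints [[7, 1, 23], [6, 9]]

Answer: [[7, 1, 23], [6, 9]]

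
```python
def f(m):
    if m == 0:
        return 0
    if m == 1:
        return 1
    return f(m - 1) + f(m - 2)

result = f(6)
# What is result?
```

Build up from base cases: f(0)=0, f(1)=1, f(2)=1, f(3)=2, f(4)=3, f(5)=5, f(6)=8

Answer: 8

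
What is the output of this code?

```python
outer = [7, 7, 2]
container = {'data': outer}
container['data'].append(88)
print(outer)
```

Key concept: dict holds reference to list.
Step by step:
`outer = [7, 7, 2]` → outer = [7, 7, 2]
`container = {'data': outer}` → container = {'data': [7, 7, 2]}
`container['data'].append(88)` → outer = [7, 7, 2, 88]; container = {'data': [7, 7, 2, 88]}
`print(outer)` → prints [7, 7, 2, 88]

Answer: [7, 7, 2, 88]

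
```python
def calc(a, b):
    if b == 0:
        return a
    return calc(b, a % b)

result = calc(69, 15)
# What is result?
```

calc(69, 15) -> calc(15, 9) -> calc(9, 6) -> calc(6, 3) -> calc(3, 0) -> 3

Answer: 3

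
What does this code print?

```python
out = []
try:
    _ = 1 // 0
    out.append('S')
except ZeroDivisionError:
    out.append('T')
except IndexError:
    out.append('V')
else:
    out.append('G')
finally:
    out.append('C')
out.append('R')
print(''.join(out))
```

Execution trace: 'T' (except ZeroDivisionError) → 'C' (finally) → 'R' (after the try/except). Output: TCR

Answer: TCR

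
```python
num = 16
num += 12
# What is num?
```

Trace:
`num = 16` → num = 16
`num += 12` → num = 28
So num = 28

Answer: 28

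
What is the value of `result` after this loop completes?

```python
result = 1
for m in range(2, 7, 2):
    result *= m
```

Product of even numbers 2 to 6
`result` takes the values: 1 → 2 → 8 → 48

Answer: 48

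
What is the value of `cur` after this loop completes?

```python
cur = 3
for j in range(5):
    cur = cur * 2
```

Multiply by 2, 5 times: 3 * 2^5 = 96
`cur` takes the values: 3 → 6 → 12 → 24 → 48 → 96

Answer: 96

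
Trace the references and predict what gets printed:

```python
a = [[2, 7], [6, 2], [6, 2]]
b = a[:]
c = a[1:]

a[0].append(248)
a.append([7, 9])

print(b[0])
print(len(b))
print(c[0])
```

Key concept: slice with nested mutation.
Step by step:
`a = [[2, 7], [6, 2], [6, 2]]` → a = [[2, 7], [6, 2], [6, 2]]
`b = a[:]` → b = [[2, 7], [6, 2], [6, 2]]
`c = a[1:]` → c = [[6, 2], [6, 2]]
`a[0].append(248)` → a = [[2, 7, 248], [6, 2], [6, 2]]; b = [[2, 7, 248], [6, 2], [6, 2]]
`a.append([7, 9])` → a = [[2, 7, 248], [6, 2], [6, 2], [7, 9]]
`print(b[0])` → prints [2, 7, 248]
`print(len(b))` → prints 3
`print(c[0])` → prints [6, 2]

Answer:
[2, 7, 248]
3
[6, 2]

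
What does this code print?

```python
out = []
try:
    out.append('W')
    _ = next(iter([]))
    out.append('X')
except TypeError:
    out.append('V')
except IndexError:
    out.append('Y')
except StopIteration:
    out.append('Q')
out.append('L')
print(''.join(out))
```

Execution trace: 'W' (try body) → 'Q' (except StopIteration) → 'L' (after the try/except). Output: WQL

Answer: WQL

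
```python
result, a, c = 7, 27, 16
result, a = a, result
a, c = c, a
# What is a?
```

Trace:
`result, a, c = 7, 27, 16` → result = 7; a = 27; c = 16
`result, a = a, result` → result = 27; a = 7
`a, c = c, a` → a = 16; c = 7
So a = 16

Answer: 16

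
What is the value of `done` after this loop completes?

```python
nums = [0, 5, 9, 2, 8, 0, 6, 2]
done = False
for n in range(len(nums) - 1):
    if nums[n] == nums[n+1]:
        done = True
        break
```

Check consecutive duplicates in [0, 5, 9, 2, 8, 0, 6, 2]
`done` takes the values: False

Answer: False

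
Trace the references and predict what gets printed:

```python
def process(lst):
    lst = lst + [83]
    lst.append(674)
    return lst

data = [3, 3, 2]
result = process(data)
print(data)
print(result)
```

Key concept: rebinding parameter vs mutation.
Step by step:
`data = [3, 3, 2]` → data = [3, 3, 2]
`result = process(data)` → result = [3, 3, 2, 83, 674]
`print(data)` → prints [3, 3, 2]
`print(result)` → prints [3, 3, 2, 83, 674]

Answer:
[3, 3, 2]
[3, 3, 2, 83, 674]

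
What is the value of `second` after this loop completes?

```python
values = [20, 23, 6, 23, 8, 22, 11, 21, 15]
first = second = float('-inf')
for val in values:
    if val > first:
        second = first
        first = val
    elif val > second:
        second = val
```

Second largest (with repeats) in [20, 23, 6, 23, 8, 22, 11, 21, 15]
`second` takes the values: -inf → 20 → 23

Answer: 23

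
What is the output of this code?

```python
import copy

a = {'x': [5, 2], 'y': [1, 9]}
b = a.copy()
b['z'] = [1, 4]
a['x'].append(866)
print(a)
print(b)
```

Key concept: shallow copy of dict with mutable values.
Step by step:
`a = {'x': [5, 2], 'y': [1, 9]}` → a = {'x': [5, 2], 'y': [1, 9]}
`b = a.copy()` → b = {'x': [5, 2], 'y': [1, 9]}
`b['z'] = [1, 4]` → b = {'x': [5, 2], 'y': [1, 9], 'z': [1, 4]}
`a['x'].append(866)` → a = {'x': [5, 2, 866], 'y': [1, 9]}; b = {'x': [5, 2, 866], 'y': [1, 9], 'z': [1, 4]}
`print(a)` → prints {'x': [5, 2, 866], 'y': [1, 9]}
`print(b)` → prints {'x': [5, 2, 866], 'y': [1, 9], 'z': [1, 4]}

Answer:
{'x': [5, 2, 866], 'y': [1, 9]}
{'x': [5, 2, 866], 'y': [1, 9], 'z': [1, 4]}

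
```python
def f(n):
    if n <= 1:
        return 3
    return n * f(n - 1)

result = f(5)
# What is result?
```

f(5) = 5 * 4 * 3 * 2 * 3 = 360

Answer: 360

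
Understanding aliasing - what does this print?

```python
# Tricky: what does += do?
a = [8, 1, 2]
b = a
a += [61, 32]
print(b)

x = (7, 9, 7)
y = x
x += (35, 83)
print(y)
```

Key concept: += behavior differs for mutable vs immutable.
Step by step:
`a = [8, 1, 2]` → a = [8, 1, 2]
`b = a` → b = [8, 1, 2] (same object as a)
`a += [61, 32]` → a = [8, 1, 2, 61, 32] (same object as b); b = [8, 1, 2, 61, 32] (same object as a)
`print(b)` → prints [8, 1, 2, 61, 32]
`x = (7, 9, 7)` → x = (7, 9, 7)
`y = x` → y = (7, 9, 7)
`x += (35, 83)` → x = (7, 9, 7, 35, 83)
`print(y)` → prints (7, 9, 7)

Answer:
[8, 1, 2, 61, 32]
(7, 9, 7)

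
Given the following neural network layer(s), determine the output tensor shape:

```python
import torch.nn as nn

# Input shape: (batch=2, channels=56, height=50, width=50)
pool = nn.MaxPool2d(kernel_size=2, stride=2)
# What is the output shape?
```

Input: (2, 56, 50, 50) -> Output: (2, 56, 25, 25)

Answer: (2, 56, 25, 25)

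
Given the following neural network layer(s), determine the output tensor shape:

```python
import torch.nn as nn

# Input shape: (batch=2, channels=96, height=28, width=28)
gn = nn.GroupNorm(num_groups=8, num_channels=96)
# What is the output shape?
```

Input: (2, 96, 28, 28) -> Output: (2, 96, 28, 28)

Answer: (2, 96, 28, 28)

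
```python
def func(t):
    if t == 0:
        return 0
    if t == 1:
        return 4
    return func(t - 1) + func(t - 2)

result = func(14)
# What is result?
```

Build up from base cases: func(0)=0, func(1)=4, func(2)=4, func(3)=8, func(4)=12, func(5)=20, func(6)=32, ..., func(14)=1508

Answer: 1508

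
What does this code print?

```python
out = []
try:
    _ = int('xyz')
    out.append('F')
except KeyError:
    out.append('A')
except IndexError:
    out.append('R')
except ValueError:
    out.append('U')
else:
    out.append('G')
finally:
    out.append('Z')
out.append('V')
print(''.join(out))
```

Execution trace: 'U' (except ValueError) → 'Z' (finally) → 'V' (after the try/except). Output: UZV

Answer: UZV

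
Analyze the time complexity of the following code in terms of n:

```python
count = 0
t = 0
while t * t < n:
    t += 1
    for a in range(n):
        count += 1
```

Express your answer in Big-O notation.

Each loop level contributes: √n × n. Multiplying the contributions gives O(n√n).

Answer: O(n√n)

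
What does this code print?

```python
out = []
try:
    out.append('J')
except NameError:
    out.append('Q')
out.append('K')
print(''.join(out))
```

Execution trace: 'J' (try body, no exception) → 'K' (after the try/except). Output: JK

Answer: JK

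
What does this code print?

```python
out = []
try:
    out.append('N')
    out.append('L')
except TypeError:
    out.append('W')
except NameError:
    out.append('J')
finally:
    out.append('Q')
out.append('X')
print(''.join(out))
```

Execution trace: 'N' (try body) → 'L' (try body, no exception) → 'Q' (finally) → 'X' (after the try/except). Output: NLQX

Answer: NLQX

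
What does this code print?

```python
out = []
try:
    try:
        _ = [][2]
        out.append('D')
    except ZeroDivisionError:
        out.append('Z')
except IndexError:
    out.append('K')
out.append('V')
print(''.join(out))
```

Execution trace: 'K' (outer except IndexError) → 'V' (after the try/except). Output: KV

Answer: KV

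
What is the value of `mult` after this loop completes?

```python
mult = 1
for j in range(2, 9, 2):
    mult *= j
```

Product of even numbers 2 to 8
`mult` takes the values: 1 → 2 → 8 → 48 → 384

Answer: 384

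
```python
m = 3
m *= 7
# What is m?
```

Trace:
`m = 3` → m = 3
`m *= 7` → m = 21
So m = 21

Answer: 21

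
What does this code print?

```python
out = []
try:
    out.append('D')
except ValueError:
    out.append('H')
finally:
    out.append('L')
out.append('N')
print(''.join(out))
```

Execution trace: 'D' (try body, no exception) → 'L' (finally) → 'N' (after the try/except). Output: DLN

Answer: DLN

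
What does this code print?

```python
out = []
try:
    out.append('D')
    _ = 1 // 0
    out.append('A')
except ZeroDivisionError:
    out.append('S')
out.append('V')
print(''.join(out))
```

Execution trace: 'D' (try body) → 'S' (except ZeroDivisionError) → 'V' (after the try/except). Output: DSV

Answer: DSV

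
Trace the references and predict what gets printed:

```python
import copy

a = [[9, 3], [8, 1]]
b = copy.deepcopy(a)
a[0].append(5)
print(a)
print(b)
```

Key concept: deep copy is fully independent.
Step by step:
`a = [[9, 3], [8, 1]]` → a = [[9, 3], [8, 1]]
`b = copy.deepcopy(a)` → b = [[9, 3], [8, 1]]
`a[0].append(5)` → a = [[9, 3, 5], [8, 1]]
`print(a)` → prints [[9, 3, 5], [8, 1]]
`print(b)` → prints [[9, 3], [8, 1]]

Answer:
[[9, 3, 5], [8, 1]]
[[9, 3], [8, 1]]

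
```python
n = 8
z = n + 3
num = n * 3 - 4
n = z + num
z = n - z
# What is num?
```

Trace:
`n = 8` → n = 8
`z = n + 3` → z = 11
`num = n * 3 - 4` → num = 20
`n = z + num` → n = 31
`z = n - z` → z = 20
So num = 20

Answer: 20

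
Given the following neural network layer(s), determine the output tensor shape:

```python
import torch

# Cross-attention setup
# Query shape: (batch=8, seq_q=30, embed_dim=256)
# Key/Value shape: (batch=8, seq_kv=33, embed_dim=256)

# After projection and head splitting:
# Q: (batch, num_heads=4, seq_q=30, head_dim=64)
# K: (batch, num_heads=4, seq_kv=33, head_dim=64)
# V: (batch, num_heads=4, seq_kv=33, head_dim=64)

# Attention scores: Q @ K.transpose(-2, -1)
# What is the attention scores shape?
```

Input: (8, 30, 256) -> Output: (8, 4, 30, 33)

Answer: (8, 4, 30, 33)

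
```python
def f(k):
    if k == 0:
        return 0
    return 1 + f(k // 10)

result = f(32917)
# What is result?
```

Count of digits of 32917: 5

Answer: 5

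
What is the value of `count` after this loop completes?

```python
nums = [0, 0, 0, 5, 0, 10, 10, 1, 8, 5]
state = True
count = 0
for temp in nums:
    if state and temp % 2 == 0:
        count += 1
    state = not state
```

Count even values at even positions
`count` takes the values: 0 → 1 → 2 → 3 → 4 → 5

Answer: 5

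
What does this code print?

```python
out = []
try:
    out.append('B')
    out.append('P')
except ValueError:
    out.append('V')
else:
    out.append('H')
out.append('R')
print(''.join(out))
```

Execution trace: 'B' (try body) → 'P' (try body, no exception) → 'H' (else) → 'R' (after the try/except). Output: BPHR

Answer: BPHR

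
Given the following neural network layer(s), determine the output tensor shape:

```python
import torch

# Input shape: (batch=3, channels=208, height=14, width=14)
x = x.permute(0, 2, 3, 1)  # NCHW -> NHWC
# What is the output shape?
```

Input: (3, 208, 14, 14) -> Output: (3, 14, 14, 208)

Answer: (3, 14, 14, 208)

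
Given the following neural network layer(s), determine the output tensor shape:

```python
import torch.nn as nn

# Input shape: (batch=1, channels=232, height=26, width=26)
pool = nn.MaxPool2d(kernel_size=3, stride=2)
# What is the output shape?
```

Input: (1, 232, 26, 26) -> Output: (1, 232, 12, 12)

Answer: (1, 232, 12, 12)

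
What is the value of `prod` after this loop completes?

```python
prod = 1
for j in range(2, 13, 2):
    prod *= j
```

Product of even numbers 2 to 12
`prod` takes the values: 1 → 2 → 8 → 48 → 384 → 3840 → 46080

Answer: 46080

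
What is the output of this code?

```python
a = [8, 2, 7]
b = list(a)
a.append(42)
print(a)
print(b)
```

Key concept: list() constructor creates copy.
Step by step:
`a = [8, 2, 7]` → a = [8, 2, 7]
`b = list(a)` → b = [8, 2, 7]
`a.append(42)` → a = [8, 2, 7, 42]
`print(a)` → prints [8, 2, 7, 42]
`print(b)` → prints [8, 2, 7]

Answer:
[8, 2, 7, 42]
[8, 2, 7]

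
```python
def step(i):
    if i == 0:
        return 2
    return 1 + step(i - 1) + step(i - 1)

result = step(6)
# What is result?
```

step(i) = 1 + 2·step(i-1), step(0)=2. Closed form: (2+1)·2^6 - 1 = 191.

Answer: 191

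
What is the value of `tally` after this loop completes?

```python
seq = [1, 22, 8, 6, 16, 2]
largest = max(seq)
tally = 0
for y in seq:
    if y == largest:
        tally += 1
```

Count of max value 22 in [1, 22, 8, 6, 16, 2]
`tally` takes the values: 0 → 1

Answer: 1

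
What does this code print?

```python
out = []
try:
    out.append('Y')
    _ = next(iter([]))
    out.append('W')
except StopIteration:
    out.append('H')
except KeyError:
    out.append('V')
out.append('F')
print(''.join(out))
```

Execution trace: 'Y' (try body) → 'H' (except StopIteration) → 'F' (after the try/except). Output: YHF

Answer: YHF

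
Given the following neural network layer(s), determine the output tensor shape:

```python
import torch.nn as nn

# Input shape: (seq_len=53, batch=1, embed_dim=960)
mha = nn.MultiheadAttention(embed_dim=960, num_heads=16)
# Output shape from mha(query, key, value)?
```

Input: (53, 1, 960) -> Output: (53, 1, 960)

Answer: (53, 1, 960)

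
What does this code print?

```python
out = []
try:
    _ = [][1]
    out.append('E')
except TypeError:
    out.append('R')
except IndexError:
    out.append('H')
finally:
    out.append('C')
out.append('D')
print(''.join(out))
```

Execution trace: 'H' (except IndexError) → 'C' (finally) → 'D' (after the try/except). Output: HCD

Answer: HCD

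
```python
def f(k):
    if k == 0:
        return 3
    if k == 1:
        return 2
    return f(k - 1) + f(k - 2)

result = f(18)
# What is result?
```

Build up from base cases: f(0)=3, f(1)=2, f(2)=5, f(3)=7, f(4)=12, f(5)=19, f(6)=31, ..., f(18)=9959

Answer: 9959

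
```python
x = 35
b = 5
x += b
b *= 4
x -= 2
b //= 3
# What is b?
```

Trace:
`x = 35` → x = 35
`b = 5` → b = 5
`x += b` → x = 40
`b *= 4` → b = 20
`x -= 2` → x = 38
`b //= 3` → b = 6
So b = 6

Answer: 6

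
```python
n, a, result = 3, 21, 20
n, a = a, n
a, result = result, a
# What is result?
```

Trace:
`n, a, result = 3, 21, 20` → n = 3; a = 21; result = 20
`n, a = a, n` → n = 21; a = 3
`a, result = result, a` → a = 20; result = 3
So result = 3

Answer: 3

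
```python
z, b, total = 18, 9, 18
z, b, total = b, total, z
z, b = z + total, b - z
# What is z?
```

Trace:
`z, b, total = 18, 9, 18` → z = 18; b = 9; total = 18
`z, b, total = b, total, z` → z = 9; b = 18; total = 18
`z, b = z + total, b - z` → z = 27; b = 9
So z = 27

Answer: 27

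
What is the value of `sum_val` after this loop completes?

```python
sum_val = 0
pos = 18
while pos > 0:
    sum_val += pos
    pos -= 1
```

Sum 18 down to 1
`sum_val` takes the values: 0 → 18 → 35 → 51 → 66 → 80 → 93 → 105 → 116 → 126 → 135 → 143 → 150 → 156 → 161 → 165 → 168 → 170 → 171

Answer: 171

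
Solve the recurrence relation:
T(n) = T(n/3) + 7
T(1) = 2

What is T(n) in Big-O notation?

Each step divides n by 3 and adds 7. After log_3(n) steps we reach T(1)=2. So T(n) = 7·log_3(n) + 2 = O(log n).

Answer: O(log n)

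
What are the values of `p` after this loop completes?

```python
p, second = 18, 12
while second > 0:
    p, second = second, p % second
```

GCD of 18 and 12
`p` takes the values: 18 → 12 → 6

Answer: 6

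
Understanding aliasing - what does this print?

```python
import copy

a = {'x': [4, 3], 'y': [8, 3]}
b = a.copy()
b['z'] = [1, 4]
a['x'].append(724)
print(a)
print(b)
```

Key concept: shallow copy of dict with mutable values.
Step by step:
`a = {'x': [4, 3], 'y': [8, 3]}` → a = {'x': [4, 3], 'y': [8, 3]}
`b = a.copy()` → b = {'x': [4, 3], 'y': [8, 3]}
`b['z'] = [1, 4]` → b = {'x': [4, 3], 'y': [8, 3], 'z': [1, 4]}
`a['x'].append(724)` → a = {'x': [4, 3, 724], 'y': [8, 3]}; b = {'x': [4, 3, 724], 'y': [8, 3], 'z': [1, 4]}
`print(a)` → prints {'x': [4, 3, 724], 'y': [8, 3]}
`print(b)` → prints {'x': [4, 3, 724], 'y': [8, 3], 'z': [1, 4]}

Answer:
{'x': [4, 3, 724], 'y': [8, 3]}
{'x': [4, 3, 724], 'y': [8, 3], 'z': [1, 4]}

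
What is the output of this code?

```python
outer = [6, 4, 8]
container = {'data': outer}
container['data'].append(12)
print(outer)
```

Key concept: dict holds reference to list.
Step by step:
`outer = [6, 4, 8]` → outer = [6, 4, 8]
`container = {'data': outer}` → container = {'data': [6, 4, 8]}
`container['data'].append(12)` → outer = [6, 4, 8, 12]; container = {'data': [6, 4, 8, 12]}
`print(outer)` → prints [6, 4, 8, 12]

Answer: [6, 4, 8, 12]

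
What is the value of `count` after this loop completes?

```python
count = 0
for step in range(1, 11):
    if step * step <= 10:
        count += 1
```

Count numbers where step² ≤ 10
`count` takes the values: 0 → 1 → 2 → 3

Answer: 3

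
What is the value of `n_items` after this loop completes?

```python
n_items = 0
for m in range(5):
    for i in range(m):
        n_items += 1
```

Triangle number: 0+1+2+...+4
`n_items` takes the values: 0 → 1 → 2 → 3 → 4 → 5 → 6 → 7 → 8 → 9 → 10

Answer: 10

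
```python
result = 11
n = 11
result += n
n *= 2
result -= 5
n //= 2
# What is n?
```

Trace:
`result = 11` → result = 11
`n = 11` → n = 11
`result += n` → result = 22
`n *= 2` → n = 22
`result -= 5` → result = 17
`n //= 2` → n = 11
So n = 11

Answer: 11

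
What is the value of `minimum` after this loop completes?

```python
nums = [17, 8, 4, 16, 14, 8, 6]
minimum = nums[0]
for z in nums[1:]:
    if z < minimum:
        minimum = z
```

Minimum of [17, 8, 4, 16, 14, 8, 6]
`minimum` takes the values: 17 → 8 → 4

Answer: 4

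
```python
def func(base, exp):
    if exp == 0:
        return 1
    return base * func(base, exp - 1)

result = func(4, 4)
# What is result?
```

func(4, 4) = 4 * 4 * 4 * 4 = 256

Answer: 256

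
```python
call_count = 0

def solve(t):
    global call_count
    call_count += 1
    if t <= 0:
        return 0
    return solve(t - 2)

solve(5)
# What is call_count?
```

Linear recursion stepping by 2: 4 calls from t=5 down to ≤0.

Answer: 4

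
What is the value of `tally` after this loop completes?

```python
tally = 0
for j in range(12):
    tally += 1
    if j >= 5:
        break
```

Loop breaks when j reaches 5, tally is 6
`tally` takes the values: 0 → 1 → 2 → 3 → 4 → 5 → 6

Answer: 6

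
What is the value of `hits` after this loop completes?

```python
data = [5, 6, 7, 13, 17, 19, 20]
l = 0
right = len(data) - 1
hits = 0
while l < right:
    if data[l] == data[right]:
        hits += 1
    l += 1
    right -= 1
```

Count matching pairs from ends
`hits` takes the values: 0

Answer: 0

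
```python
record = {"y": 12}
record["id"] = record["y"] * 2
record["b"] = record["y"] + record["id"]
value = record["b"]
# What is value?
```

Trace:
`record = {"y": 12}` → record = {'y': 12}
`record["id"] = record["y"] * 2` → record = {'y': 12, 'id': 24}
`record["b"] = record["y"] + record["id"]` → record = {'y': 12, 'id': 24, 'b': 36}
`value = record["b"]` → value = 36
So value = 36

Answer: 36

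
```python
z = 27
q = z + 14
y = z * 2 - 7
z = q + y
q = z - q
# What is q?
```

Trace:
`z = 27` → z = 27
`q = z + 14` → q = 41
`y = z * 2 - 7` → y = 47
`z = q + y` → z = 88
`q = z - q` → q = 47
So q = 47

Answer: 47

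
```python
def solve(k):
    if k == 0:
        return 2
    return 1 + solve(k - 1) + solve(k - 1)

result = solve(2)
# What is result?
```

solve(k) = 1 + 2·solve(k-1), solve(0)=2. Closed form: (2+1)·2^2 - 1 = 11.

Answer: 11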